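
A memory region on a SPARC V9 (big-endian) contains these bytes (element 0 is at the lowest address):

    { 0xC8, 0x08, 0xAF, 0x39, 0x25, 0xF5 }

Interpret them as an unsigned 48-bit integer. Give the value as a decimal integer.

219939625051637

Big-endian stores the most-significant byte at the lowest address.
The bytes are already most-significant first: 0xC808AF3925F5.
0xC808AF3925F5 = 219939625051637.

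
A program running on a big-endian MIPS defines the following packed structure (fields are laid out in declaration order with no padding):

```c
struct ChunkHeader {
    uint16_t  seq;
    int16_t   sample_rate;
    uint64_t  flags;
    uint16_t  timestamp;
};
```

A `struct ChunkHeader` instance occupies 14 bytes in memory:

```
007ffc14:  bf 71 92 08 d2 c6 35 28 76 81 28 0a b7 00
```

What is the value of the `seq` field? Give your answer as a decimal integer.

49009

`seq` is the first field, at byte offset 0, occupying 2 bytes.
Bytes at offsets 0..1: BF 71.
Big-endian: lowest address holds the most-significant byte.
The bytes are already most-significant first: 0xBF71.
0xBF71 = 49009.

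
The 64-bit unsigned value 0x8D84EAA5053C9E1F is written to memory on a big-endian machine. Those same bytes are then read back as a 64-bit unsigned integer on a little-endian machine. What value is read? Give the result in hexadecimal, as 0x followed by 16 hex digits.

0x1F9E3C05A5EA848D

Stored big-endian, the bytes at ascending addresses are 8D 84 EA A5 05 3C 9E 1F.
Read back as little-endian, the first byte is least significant, giving 0x1F9E3C05A5EA848D.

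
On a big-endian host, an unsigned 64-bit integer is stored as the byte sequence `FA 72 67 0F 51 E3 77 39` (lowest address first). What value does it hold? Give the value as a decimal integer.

18046599972323030841

Big-endian stores the most-significant byte at the lowest address.
The bytes are already most-significant first: 0xFA72670F51E37739.
0xFA72670F51E37739 = 18046599972323030841.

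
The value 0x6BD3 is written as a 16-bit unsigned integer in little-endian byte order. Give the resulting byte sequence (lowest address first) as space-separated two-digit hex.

D3 6B

Split into bytes (most-significant first): 6B D3.
Little-endian stores the least-significant byte at the lowest address.
So at ascending addresses the bytes are D3 6B.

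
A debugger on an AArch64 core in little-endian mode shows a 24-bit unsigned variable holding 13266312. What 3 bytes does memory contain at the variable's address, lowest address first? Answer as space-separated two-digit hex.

13266312 in hexadecimal, padded to 24 bits, is 0xCA6D88.
Split into bytes (most-significant first): CA 6D 88.
Little-endian stores the least-significant byte at the lowest address.
So at ascending addresses the bytes are 88 6D CA.

88 6D CA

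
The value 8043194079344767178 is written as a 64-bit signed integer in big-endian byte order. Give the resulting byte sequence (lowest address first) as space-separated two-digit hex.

6F 9F 2A 66 86 DE B0 CA

8043194079344767178 in hexadecimal, padded to 64 bits, is 0x6F9F2A6686DEB0CA.
Split into bytes (most-significant first): 6F 9F 2A 66 86 DE B0 CA.
Big-endian stores the most-significant byte at the lowest address.
So the memory order matches the most-significant-first order: 6F 9F 2A 66 86 DE B0 CA.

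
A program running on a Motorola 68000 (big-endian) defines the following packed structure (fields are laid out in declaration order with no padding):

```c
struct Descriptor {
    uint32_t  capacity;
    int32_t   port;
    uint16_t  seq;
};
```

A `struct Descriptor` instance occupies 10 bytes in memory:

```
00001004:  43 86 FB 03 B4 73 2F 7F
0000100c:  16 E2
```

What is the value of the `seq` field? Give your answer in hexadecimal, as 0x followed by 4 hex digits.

`seq` follows `capacity` (4 B), `port` (4 B), so it starts at offset 4 + 4 = 8 and occupies 2 bytes.
Bytes at offsets 8..9: 16 E2.
Big-endian stores the most-significant byte at the lowest address.
The bytes are already most-significant first: 0x16E2.

0x16E2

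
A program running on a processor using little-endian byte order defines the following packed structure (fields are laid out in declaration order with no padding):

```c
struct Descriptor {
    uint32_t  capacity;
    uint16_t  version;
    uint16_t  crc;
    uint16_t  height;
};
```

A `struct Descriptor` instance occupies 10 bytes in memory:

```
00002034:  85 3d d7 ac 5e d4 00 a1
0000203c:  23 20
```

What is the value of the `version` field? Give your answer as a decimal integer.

`version` follows `capacity` (4 bytes), so it starts at byte offset 4 and occupies 2 bytes.
Bytes at offsets 4..5: 5E D4.
Little-endian: lowest address holds the least-significant byte.
Reassemble most-significant byte first: D4 5E → 0xD45E.
0xD45E = 54366.

54366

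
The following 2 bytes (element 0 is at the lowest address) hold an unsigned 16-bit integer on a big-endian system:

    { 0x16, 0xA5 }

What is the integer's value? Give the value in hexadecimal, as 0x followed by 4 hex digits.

0x16A5

Big-endian: lowest address holds the most-significant byte.
The bytes are already most-significant first: 0x16A5.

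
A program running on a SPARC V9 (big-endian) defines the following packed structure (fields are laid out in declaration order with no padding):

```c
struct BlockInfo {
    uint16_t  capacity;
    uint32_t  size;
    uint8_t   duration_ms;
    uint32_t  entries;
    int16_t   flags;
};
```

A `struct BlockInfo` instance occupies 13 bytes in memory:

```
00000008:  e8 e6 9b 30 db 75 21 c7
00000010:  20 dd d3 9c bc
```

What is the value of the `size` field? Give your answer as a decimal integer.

`size` follows `capacity` (2 bytes), so it starts at byte offset 2 and occupies 4 bytes.
Bytes at offsets 2..5: 9B 30 DB 75.
Big-endian stores the most-significant byte at the lowest address.
The bytes are already most-significant first: 0x9B30DB75.
0x9B30DB75 = 2603670389.

2603670389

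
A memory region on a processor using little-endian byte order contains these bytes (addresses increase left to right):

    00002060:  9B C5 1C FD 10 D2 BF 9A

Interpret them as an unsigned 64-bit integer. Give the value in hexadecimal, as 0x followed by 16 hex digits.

In little-endian order the low byte comes first in memory.
Reassemble most-significant byte first: 9A BF D2 10 FD 1C C5 9B → 0x9ABFD210FD1CC59B.

0x9ABFD210FD1CC59B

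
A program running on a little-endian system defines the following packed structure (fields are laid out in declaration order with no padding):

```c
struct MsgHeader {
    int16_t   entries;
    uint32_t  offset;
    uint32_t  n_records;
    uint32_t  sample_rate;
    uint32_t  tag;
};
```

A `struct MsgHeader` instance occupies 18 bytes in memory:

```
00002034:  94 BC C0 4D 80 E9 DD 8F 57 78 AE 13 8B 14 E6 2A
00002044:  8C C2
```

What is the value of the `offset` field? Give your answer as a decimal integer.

`offset` follows `entries` (2 bytes), so it starts at byte offset 2 and occupies 4 bytes.
Bytes at offsets 2..5: C0 4D 80 E9.
Little-endian: lowest address holds the least-significant byte.
Reassemble most-significant byte first: E9 80 4D C0 → 0xE9804DC0.
0xE9804DC0 = 3917499840.

3917499840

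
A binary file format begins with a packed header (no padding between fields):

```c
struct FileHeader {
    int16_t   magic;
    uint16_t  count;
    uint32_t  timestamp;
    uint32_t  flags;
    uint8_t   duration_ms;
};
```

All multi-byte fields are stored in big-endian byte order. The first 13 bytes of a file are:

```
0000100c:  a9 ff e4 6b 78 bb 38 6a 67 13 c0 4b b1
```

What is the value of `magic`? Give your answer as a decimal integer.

`magic` is the first field, at byte offset 0, occupying 2 bytes.
Bytes at offsets 0..1: A9 FF.
In big-endian order the high byte comes first in memory.
The bytes are already most-significant first: 0xA9FF.
Top bit is set, so as a signed 16-bit value this is 0xA9FF − 2^16 = -22017.

-22017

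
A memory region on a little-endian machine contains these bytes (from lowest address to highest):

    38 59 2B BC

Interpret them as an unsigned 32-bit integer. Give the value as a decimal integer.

3156957496

In little-endian order the low byte comes first in memory.
Reassemble most-significant byte first: BC 2B 59 38 → 0xBC2B5938.
0xBC2B5938 = 3156957496.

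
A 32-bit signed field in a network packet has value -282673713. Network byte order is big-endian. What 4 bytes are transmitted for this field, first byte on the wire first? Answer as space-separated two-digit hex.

Two's complement of -282673713 in 32 bits: 282673713 = 0x10D94231; invert → 0xEF26BDCE; add 1 → 0xEF26BDCF.
Split into bytes (most-significant first): EF 26 BD CF.
Big-endian: lowest address holds the most-significant byte.
So the memory order matches the most-significant-first order: EF 26 BD CF.

EF 26 BD CF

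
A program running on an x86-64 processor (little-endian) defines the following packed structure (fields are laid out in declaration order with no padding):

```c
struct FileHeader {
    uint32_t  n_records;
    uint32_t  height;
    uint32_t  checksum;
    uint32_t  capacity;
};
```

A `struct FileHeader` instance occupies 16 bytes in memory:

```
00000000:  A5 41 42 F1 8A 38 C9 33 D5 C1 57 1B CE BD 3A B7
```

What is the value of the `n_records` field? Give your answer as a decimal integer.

`n_records` is the first field, at byte offset 0, occupying 4 bytes.
Bytes at offsets 0..3: A5 41 42 F1.
In little-endian order the low byte comes first in memory.
Reassemble most-significant byte first: F1 42 41 A5 → 0xF14241A5.
0xF14241A5 = 4047651237.

4047651237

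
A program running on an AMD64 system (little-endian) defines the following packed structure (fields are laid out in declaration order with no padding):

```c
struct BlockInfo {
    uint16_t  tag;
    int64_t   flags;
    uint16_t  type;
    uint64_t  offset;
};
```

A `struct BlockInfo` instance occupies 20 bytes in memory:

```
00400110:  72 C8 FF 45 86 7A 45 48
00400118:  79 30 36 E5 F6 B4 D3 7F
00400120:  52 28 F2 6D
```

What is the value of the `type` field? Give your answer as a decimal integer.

`type` follows `tag` (2 B), `flags` (8 B), so it starts at offset 2 + 8 = 10 and occupies 2 bytes.
Bytes at offsets 10..11: 36 E5.
Little-endian: lowest address holds the least-significant byte.
Reassemble most-significant byte first: E5 36 → 0xE536.
0xE536 = 58678.

58678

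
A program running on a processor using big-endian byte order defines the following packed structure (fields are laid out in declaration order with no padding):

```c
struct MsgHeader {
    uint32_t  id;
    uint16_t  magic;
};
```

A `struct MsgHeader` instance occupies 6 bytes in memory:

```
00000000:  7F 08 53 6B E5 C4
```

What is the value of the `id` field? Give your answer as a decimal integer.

2131252075

`id` is the first field, at byte offset 0, occupying 4 bytes.
Bytes at offsets 0..3: 7F 08 53 6B.
In big-endian order the high byte comes first in memory.
The bytes are already most-significant first: 0x7F08536B.
0x7F08536B = 2131252075.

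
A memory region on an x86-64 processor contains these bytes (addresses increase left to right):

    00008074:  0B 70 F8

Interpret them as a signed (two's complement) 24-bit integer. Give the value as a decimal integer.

Little-endian stores the least-significant byte at the lowest address.
Reassemble most-significant byte first: F8 70 0B → 0xF8700B.
Top bit is set, so as a signed 24-bit value this is 0xF8700B − 2^24 = -495605.

-495605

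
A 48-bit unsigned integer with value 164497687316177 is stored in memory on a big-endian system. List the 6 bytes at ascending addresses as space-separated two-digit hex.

95 9C 1A 38 06 D1

164497687316177 in hexadecimal, padded to 48 bits, is 0x959C1A3806D1.
Split into bytes (most-significant first): 95 9C 1A 38 06 D1.
Big-endian: lowest address holds the most-significant byte.
So the memory order matches the most-significant-first order: 95 9C 1A 38 06 D1.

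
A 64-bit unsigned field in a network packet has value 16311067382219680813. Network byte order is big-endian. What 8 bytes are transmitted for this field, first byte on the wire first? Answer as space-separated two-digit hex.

16311067382219680813 in hexadecimal, padded to 64 bits, is 0xE25C8D5D48AA2C2D.
Split into bytes (most-significant first): E2 5C 8D 5D 48 AA 2C 2D.
Big-endian: lowest address holds the most-significant byte.
So the memory order matches the most-significant-first order: E2 5C 8D 5D 48 AA 2C 2D.

E2 5C 8D 5D 48 AA 2C 2D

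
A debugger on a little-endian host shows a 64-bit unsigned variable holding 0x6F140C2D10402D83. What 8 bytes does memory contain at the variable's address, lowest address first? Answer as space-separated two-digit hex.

Split into bytes (most-significant first): 6F 14 0C 2D 10 40 2D 83.
In little-endian order the low byte comes first in memory.
So at ascending addresses the bytes are 83 2D 40 10 2D 0C 14 6F.

83 2D 40 10 2D 0C 14 6F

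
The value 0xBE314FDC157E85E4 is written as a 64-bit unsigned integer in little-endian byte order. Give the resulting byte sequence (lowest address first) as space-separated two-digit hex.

E4 85 7E 15 DC 4F 31 BE

Split into bytes (most-significant first): BE 31 4F DC 15 7E 85 E4.
In little-endian order the low byte comes first in memory.
So at ascending addresses the bytes are E4 85 7E 15 DC 4F 31 BE.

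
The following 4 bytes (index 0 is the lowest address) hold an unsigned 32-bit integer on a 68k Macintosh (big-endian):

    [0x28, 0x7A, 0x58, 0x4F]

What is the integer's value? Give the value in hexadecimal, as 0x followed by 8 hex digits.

Big-endian stores the most-significant byte at the lowest address.
The bytes are already most-significant first: 0x287A584F.

0x287A584F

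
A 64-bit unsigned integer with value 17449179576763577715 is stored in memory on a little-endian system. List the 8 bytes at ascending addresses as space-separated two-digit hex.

73 75 FE 16 60 F0 27 F2

17449179576763577715 in hexadecimal, padded to 64 bits, is 0xF227F06016FE7573.
Split into bytes (most-significant first): F2 27 F0 60 16 FE 75 73.
Little-endian stores the least-significant byte at the lowest address.
So at ascending addresses the bytes are 73 75 FE 16 60 F0 27 F2.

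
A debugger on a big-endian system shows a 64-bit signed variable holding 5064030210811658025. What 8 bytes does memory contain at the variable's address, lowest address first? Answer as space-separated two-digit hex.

5064030210811658025 in hexadecimal, padded to 64 bits, is 0x46470CA577467F29.
Split into bytes (most-significant first): 46 47 0C A5 77 46 7F 29.
Big-endian: lowest address holds the most-significant byte.
So the memory order matches the most-significant-first order: 46 47 0C A5 77 46 7F 29.

46 47 0C A5 77 46 7F 29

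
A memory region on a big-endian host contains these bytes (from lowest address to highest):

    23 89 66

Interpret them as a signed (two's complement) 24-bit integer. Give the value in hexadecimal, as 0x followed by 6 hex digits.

In big-endian order the high byte comes first in memory.
The bytes are already most-significant first: 0x238966.

0x238966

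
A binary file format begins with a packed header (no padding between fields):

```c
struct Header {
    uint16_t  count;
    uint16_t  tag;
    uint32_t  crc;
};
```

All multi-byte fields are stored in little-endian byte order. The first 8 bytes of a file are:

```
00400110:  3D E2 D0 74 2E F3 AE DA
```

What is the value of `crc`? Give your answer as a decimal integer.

`crc` follows `count` (2 B), `tag` (2 B), so it starts at offset 2 + 2 = 4 and occupies 4 bytes.
Bytes at offsets 4..7: 2E F3 AE DA.
Little-endian: lowest address holds the least-significant byte.
Reassemble most-significant byte first: DA AE F3 2E → 0xDAAEF32E.
0xDAAEF32E = 3668898606.

3668898606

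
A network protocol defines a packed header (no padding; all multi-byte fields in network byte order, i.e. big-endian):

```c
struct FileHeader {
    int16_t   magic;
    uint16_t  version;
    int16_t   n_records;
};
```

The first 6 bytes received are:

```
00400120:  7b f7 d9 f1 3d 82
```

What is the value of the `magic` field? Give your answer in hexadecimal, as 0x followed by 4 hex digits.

`magic` is the first field, at byte offset 0, occupying 2 bytes.
Bytes at offsets 0..1: 7B F7.
Big-endian: lowest address holds the most-significant byte.
The bytes are already most-significant first: 0x7BF7.

0x7BF7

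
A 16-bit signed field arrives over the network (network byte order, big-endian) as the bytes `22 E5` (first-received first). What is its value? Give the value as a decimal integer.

8933

In big-endian order the high byte comes first in memory.
The bytes are already most-significant first: 0x22E5.
0x22E5 = 8933.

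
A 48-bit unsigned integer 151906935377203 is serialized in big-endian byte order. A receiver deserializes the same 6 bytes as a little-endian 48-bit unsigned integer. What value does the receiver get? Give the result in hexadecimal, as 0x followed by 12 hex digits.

0x330DEC96288A

151906935377203 in 48-bit hexadecimal is 0x8A2896EC0D33.
Stored big-endian, the bytes at ascending addresses are 8A 28 96 EC 0D 33.
Read back as little-endian, the first byte is least significant, giving 0x330DEC96288A.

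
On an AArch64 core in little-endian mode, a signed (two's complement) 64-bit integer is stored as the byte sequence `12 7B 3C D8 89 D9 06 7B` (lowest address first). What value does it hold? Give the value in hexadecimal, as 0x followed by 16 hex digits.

0x7B06D989D83C7B12

In little-endian order the low byte comes first in memory.
Reassemble most-significant byte first: 7B 06 D9 89 D8 3C 7B 12 → 0x7B06D989D83C7B12.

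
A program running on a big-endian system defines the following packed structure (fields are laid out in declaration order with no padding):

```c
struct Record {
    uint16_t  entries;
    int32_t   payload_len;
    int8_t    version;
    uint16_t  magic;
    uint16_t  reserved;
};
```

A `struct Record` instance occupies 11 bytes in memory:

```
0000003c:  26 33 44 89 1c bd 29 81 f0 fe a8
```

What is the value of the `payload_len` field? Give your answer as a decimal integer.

`payload_len` follows `entries` (2 bytes), so it starts at byte offset 2 and occupies 4 bytes.
Bytes at offsets 2..5: 44 89 1C BD.
Big-endian: lowest address holds the most-significant byte.
The bytes are already most-significant first: 0x44891CBD.
0x44891CBD = 1149836477.

1149836477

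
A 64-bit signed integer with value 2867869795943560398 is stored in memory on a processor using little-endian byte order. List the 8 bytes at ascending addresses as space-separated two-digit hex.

2867869795943560398 in hexadecimal, padded to 64 bits, is 0x27CCB8628149B4CE.
Split into bytes (most-significant first): 27 CC B8 62 81 49 B4 CE.
In little-endian order the low byte comes first in memory.
So at ascending addresses the bytes are CE B4 49 81 62 B8 CC 27.

CE B4 49 81 62 B8 CC 27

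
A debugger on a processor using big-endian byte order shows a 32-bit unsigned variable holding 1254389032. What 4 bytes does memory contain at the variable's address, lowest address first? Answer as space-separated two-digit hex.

1254389032 in hexadecimal, padded to 32 bits, is 0x4AC47528.
Split into bytes (most-significant first): 4A C4 75 28.
Big-endian stores the most-significant byte at the lowest address.
So the memory order matches the most-significant-first order: 4A C4 75 28.

4A C4 75 28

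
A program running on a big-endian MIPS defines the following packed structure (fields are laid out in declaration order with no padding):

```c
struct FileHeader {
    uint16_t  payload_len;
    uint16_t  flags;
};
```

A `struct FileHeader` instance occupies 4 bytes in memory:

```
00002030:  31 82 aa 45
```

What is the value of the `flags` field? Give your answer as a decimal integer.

`flags` follows `payload_len` (2 bytes), so it starts at byte offset 2 and occupies 2 bytes.
Bytes at offsets 2..3: AA 45.
Big-endian stores the most-significant byte at the lowest address.
The bytes are already most-significant first: 0xAA45.
0xAA45 = 43589.

43589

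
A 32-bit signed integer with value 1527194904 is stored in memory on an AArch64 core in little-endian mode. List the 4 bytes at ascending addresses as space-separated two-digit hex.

18 25 07 5B

1527194904 in hexadecimal, padded to 32 bits, is 0x5B072518.
Split into bytes (most-significant first): 5B 07 25 18.
Little-endian stores the least-significant byte at the lowest address.
So at ascending addresses the bytes are 18 25 07 5B.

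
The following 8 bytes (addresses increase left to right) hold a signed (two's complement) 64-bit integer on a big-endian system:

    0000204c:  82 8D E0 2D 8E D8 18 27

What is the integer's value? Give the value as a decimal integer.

Big-endian stores the most-significant byte at the lowest address.
The bytes are already most-significant first: 0x828DE02D8ED81827.
Top bit is set, so as a signed 64-bit value this is 0x828DE02D8ED81827 − 2^64 = -9039322390788040665.

-9039322390788040665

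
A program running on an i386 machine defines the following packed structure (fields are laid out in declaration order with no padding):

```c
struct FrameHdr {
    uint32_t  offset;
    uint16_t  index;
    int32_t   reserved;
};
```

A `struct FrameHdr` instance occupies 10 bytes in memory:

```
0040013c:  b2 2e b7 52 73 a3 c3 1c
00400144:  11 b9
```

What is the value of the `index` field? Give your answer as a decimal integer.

41843

`index` follows `offset` (4 bytes), so it starts at byte offset 4 and occupies 2 bytes.
Bytes at offsets 4..5: 73 A3.
In little-endian order the low byte comes first in memory.
Reassemble most-significant byte first: A3 73 → 0xA373.
0xA373 = 41843.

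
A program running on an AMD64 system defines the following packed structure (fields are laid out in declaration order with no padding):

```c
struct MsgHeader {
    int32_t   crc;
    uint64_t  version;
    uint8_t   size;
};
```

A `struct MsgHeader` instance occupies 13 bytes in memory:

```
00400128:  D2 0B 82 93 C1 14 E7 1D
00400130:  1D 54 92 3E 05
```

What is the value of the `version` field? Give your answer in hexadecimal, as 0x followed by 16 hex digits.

`version` follows `crc` (4 bytes), so it starts at byte offset 4 and occupies 8 bytes.
Bytes at offsets 4..11: C1 14 E7 1D 1D 54 92 3E.
In little-endian order the low byte comes first in memory.
Reassemble most-significant byte first: 3E 92 54 1D 1D E7 14 C1 → 0x3E92541D1DE714C1.

0x3E92541D1DE714C1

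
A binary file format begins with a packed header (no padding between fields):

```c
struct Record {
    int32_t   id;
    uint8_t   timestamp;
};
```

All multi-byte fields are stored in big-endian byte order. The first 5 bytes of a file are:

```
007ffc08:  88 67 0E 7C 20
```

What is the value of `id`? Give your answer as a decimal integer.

-2006512004

`id` is the first field, at byte offset 0, occupying 4 bytes.
Bytes at offsets 0..3: 88 67 0E 7C.
Big-endian stores the most-significant byte at the lowest address.
The bytes are already most-significant first: 0x88670E7C.
Top bit is set, so as a signed 32-bit value this is 0x88670E7C − 2^32 = -2006512004.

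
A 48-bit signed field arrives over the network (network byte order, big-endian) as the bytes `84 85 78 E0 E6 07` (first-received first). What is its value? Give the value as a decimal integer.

-135766183188985

Big-endian stores the most-significant byte at the lowest address.
The bytes are already most-significant first: 0x848578E0E607.
Top bit is set, so as a signed 48-bit value this is 0x848578E0E607 − 2^48 = -135766183188985.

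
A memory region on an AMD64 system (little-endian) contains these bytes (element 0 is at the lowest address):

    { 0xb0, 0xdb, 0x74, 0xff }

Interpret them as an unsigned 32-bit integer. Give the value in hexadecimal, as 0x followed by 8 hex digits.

0xFF74DBB0

Little-endian: lowest address holds the least-significant byte.
Reassemble most-significant byte first: FF 74 DB B0 → 0xFF74DBB0.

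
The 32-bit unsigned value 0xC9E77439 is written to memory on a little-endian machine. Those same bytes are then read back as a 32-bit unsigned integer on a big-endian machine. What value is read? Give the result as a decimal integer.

963962825

Stored little-endian, the bytes at ascending addresses are 39 74 E7 C9.
Read back as big-endian, the last byte is least significant, giving 0x3974E7C9.
0x3974E7C9 = 963962825.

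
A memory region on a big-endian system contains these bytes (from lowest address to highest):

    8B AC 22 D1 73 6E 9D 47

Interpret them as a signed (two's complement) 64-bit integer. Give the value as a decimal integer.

In big-endian order the high byte comes first in memory.
The bytes are already most-significant first: 0x8BAC22D1736E9D47.
Top bit is set, so as a signed 64-bit value this is 0x8BAC22D1736E9D47 − 2^64 = -8382286523463197369.

-8382286523463197369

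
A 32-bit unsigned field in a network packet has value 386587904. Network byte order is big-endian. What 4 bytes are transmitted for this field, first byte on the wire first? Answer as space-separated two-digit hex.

17 0A DD 00

386587904 in hexadecimal, padded to 32 bits, is 0x170ADD00.
Split into bytes (most-significant first): 17 0A DD 00.
Big-endian stores the most-significant byte at the lowest address.
So the memory order matches the most-significant-first order: 17 0A DD 00.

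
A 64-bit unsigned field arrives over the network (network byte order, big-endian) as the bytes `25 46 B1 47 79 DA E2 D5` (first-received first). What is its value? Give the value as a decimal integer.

Big-endian stores the most-significant byte at the lowest address.
The bytes are already most-significant first: 0x2546B14779DAE2D5.
0x2546B14779DAE2D5 = 2686029148318261973.

2686029148318261973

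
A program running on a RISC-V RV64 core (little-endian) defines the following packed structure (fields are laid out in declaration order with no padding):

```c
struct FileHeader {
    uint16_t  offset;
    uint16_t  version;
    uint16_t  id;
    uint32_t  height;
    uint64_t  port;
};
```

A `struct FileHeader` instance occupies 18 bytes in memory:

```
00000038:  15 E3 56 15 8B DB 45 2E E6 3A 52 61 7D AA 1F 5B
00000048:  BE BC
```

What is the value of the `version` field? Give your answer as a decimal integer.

`version` follows `offset` (2 bytes), so it starts at byte offset 2 and occupies 2 bytes.
Bytes at offsets 2..3: 56 15.
In little-endian order the low byte comes first in memory.
Reassemble most-significant byte first: 15 56 → 0x1556.
0x1556 = 5462.

5462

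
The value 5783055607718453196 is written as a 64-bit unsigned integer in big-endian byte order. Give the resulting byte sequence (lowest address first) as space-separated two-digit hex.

50 41 8A 6F 6E 63 9F CC

5783055607718453196 in hexadecimal, padded to 64 bits, is 0x50418A6F6E639FCC.
Split into bytes (most-significant first): 50 41 8A 6F 6E 63 9F CC.
Big-endian: lowest address holds the most-significant byte.
So the memory order matches the most-significant-first order: 50 41 8A 6F 6E 63 9F CC.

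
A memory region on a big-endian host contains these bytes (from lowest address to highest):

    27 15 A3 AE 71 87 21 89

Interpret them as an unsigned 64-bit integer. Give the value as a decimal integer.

2816337111614431625

Big-endian: lowest address holds the most-significant byte.
The bytes are already most-significant first: 0x2715A3AE71872189.
0x2715A3AE71872189 = 2816337111614431625.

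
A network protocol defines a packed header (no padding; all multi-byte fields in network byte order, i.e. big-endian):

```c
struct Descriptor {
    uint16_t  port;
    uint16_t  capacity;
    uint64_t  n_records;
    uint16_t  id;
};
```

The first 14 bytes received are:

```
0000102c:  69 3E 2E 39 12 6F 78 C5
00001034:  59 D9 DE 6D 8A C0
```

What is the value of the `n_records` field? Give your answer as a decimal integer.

1328413204108926573

`n_records` follows `port` (2 B), `capacity` (2 B), so it starts at offset 2 + 2 = 4 and occupies 8 bytes.
Bytes at offsets 4..11: 12 6F 78 C5 59 D9 DE 6D.
Big-endian: lowest address holds the most-significant byte.
The bytes are already most-significant first: 0x126F78C559D9DE6D.
0x126F78C559D9DE6D = 1328413204108926573.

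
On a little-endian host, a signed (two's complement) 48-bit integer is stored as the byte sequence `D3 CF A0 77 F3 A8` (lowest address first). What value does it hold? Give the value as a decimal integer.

-95711339163693

Little-endian stores the least-significant byte at the lowest address.
Reassemble most-significant byte first: A8 F3 77 A0 CF D3 → 0xA8F377A0CFD3.
Top bit is set, so as a signed 48-bit value this is 0xA8F377A0CFD3 − 2^48 = -95711339163693.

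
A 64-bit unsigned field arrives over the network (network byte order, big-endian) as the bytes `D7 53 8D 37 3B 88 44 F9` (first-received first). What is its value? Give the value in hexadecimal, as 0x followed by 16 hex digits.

0xD7538D373B8844F9

Big-endian: lowest address holds the most-significant byte.
The bytes are already most-significant first: 0xD7538D373B8844F9.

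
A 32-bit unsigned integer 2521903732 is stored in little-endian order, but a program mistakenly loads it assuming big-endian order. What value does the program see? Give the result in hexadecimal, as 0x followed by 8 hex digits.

0x74325196

2521903732 in 32-bit hexadecimal is 0x96513274.
Stored little-endian, the bytes at ascending addresses are 74 32 51 96.
Read back as big-endian, the last byte is least significant, giving 0x74325196.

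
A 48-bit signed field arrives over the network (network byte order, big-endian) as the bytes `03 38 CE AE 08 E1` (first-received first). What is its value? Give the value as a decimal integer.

3542520563937

Big-endian: lowest address holds the most-significant byte.
The bytes are already most-significant first: 0x0338CEAE08E1.
0x0338CEAE08E1 = 3542520563937.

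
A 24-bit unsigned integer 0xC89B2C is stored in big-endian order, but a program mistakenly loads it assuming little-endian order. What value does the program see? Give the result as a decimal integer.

Stored big-endian, the bytes at ascending addresses are C8 9B 2C.
Read back as little-endian, the first byte is least significant, giving 0x2C9BC8.
0x2C9BC8 = 2923464.

2923464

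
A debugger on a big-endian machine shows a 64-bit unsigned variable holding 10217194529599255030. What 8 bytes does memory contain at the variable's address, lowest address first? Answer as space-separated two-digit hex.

8D CA C4 4A A9 D3 F1 F6

10217194529599255030 in hexadecimal, padded to 64 bits, is 0x8DCAC44AA9D3F1F6.
Split into bytes (most-significant first): 8D CA C4 4A A9 D3 F1 F6.
Big-endian: lowest address holds the most-significant byte.
So the memory order matches the most-significant-first order: 8D CA C4 4A A9 D3 F1 F6.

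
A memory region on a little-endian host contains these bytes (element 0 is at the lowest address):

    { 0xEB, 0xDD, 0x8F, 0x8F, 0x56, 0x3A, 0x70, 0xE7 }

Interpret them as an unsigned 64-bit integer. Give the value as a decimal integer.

16676893563603115499

Little-endian: lowest address holds the least-significant byte.
Reassemble most-significant byte first: E7 70 3A 56 8F 8F DD EB → 0xE7703A568F8FDDEB.
0xE7703A568F8FDDEB = 16676893563603115499.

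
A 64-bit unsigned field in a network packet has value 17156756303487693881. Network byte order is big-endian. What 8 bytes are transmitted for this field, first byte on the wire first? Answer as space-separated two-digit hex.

17156756303487693881 in hexadecimal, padded to 64 bits, is 0xEE190AF52753F439.
Split into bytes (most-significant first): EE 19 0A F5 27 53 F4 39.
In big-endian order the high byte comes first in memory.
So the memory order matches the most-significant-first order: EE 19 0A F5 27 53 F4 39.

EE 19 0A F5 27 53 F4 39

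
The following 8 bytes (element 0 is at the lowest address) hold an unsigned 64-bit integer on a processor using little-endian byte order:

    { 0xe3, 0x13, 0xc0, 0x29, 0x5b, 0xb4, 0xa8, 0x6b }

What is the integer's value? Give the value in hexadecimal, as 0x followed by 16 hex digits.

0x6BA8B45B29C013E3

In little-endian order the low byte comes first in memory.
Reassemble most-significant byte first: 6B A8 B4 5B 29 C0 13 E3 → 0x6BA8B45B29C013E3.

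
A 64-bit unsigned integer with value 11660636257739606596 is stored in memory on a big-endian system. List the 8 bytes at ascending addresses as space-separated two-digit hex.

11660636257739606596 in hexadecimal, padded to 64 bits, is 0xA1D2E6E54D9C0A44.
Split into bytes (most-significant first): A1 D2 E6 E5 4D 9C 0A 44.
In big-endian order the high byte comes first in memory.
So the memory order matches the most-significant-first order: A1 D2 E6 E5 4D 9C 0A 44.

A1 D2 E6 E5 4D 9C 0A 44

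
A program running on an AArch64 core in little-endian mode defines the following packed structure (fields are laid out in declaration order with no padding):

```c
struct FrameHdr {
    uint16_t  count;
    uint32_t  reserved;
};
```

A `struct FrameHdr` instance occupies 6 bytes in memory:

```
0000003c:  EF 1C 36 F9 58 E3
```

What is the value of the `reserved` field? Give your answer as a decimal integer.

`reserved` follows `count` (2 bytes), so it starts at byte offset 2 and occupies 4 bytes.
Bytes at offsets 2..5: 36 F9 58 E3.
In little-endian order the low byte comes first in memory.
Reassemble most-significant byte first: E3 58 F9 36 → 0xE358F936.
0xE358F936 = 3814258998.

3814258998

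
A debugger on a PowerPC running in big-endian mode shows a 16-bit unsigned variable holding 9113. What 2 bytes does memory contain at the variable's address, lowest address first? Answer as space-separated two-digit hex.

23 99

9113 in hexadecimal, padded to 16 bits, is 0x2399.
Split into bytes (most-significant first): 23 99.
Big-endian: lowest address holds the most-significant byte.
So the memory order matches the most-significant-first order: 23 99.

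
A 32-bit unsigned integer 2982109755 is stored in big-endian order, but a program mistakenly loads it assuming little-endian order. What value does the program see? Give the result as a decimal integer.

996327345

2982109755 in 32-bit hexadecimal is 0xB1BF623B.
Stored big-endian, the bytes at ascending addresses are B1 BF 62 3B.
Read back as little-endian, the first byte is least significant, giving 0x3B62BFB1.
0x3B62BFB1 = 996327345.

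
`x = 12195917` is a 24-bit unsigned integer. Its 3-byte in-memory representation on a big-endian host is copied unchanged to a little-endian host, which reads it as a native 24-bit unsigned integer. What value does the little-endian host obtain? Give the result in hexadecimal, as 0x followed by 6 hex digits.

0x4D18BA

12195917 in 24-bit hexadecimal is 0xBA184D.
Stored big-endian, the bytes at ascending addresses are BA 18 4D.
Read back as little-endian, the first byte is least significant, giving 0x4D18BA.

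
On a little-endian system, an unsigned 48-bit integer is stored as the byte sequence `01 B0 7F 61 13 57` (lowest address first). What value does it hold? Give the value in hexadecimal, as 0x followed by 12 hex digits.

0x5713617FB001

Little-endian: lowest address holds the least-significant byte.
Reassemble most-significant byte first: 57 13 61 7F B0 01 → 0x5713617FB001.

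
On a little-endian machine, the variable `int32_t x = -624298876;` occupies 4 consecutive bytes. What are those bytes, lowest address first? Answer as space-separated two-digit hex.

Two's complement of -624298876 in 32 bits: 624298876 = 0x25360B7C; invert → 0xDAC9F483; add 1 → 0xDAC9F484.
Split into bytes (most-significant first): DA C9 F4 84.
In little-endian order the low byte comes first in memory.
So at ascending addresses the bytes are 84 F4 C9 DA.

84 F4 C9 DA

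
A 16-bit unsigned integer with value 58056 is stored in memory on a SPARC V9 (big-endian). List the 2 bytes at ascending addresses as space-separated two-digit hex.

58056 in hexadecimal, padded to 16 bits, is 0xE2C8.
Split into bytes (most-significant first): E2 C8.
In big-endian order the high byte comes first in memory.
So the memory order matches the most-significant-first order: E2 C8.

E2 C8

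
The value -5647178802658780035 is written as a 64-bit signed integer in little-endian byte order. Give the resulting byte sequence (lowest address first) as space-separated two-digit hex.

Two's complement of -5647178802658780035 in 64 bits: 5647178802658780035 = 0x4E5ECF337397A383; invert → 0xB1A130CC8C685C7C; add 1 → 0xB1A130CC8C685C7D.
Split into bytes (most-significant first): B1 A1 30 CC 8C 68 5C 7D.
Little-endian stores the least-significant byte at the lowest address.
So at ascending addresses the bytes are 7D 5C 68 8C CC 30 A1 B1.

7D 5C 68 8C CC 30 A1 B1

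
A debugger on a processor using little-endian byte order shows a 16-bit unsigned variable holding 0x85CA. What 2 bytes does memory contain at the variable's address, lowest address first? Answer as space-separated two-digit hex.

Split into bytes (most-significant first): 85 CA.
In little-endian order the low byte comes first in memory.
So at ascending addresses the bytes are CA 85.

CA 85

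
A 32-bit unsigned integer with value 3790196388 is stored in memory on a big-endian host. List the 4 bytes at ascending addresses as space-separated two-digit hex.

3790196388 in hexadecimal, padded to 32 bits, is 0xE1E9CEA4.
Split into bytes (most-significant first): E1 E9 CE A4.
Big-endian: lowest address holds the most-significant byte.
So the memory order matches the most-significant-first order: E1 E9 CE A4.

E1 E9 CE A4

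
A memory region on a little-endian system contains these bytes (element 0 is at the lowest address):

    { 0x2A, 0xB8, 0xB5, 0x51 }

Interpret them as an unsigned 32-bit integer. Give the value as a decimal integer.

1370863658

In little-endian order the low byte comes first in memory.
Reassemble most-significant byte first: 51 B5 B8 2A → 0x51B5B82A.
0x51B5B82A = 1370863658.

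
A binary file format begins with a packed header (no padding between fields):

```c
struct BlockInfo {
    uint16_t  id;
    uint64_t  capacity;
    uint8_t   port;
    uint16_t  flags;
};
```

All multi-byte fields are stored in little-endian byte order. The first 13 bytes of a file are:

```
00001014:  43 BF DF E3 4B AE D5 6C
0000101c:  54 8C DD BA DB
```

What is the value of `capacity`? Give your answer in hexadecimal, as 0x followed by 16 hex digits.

0x8C546CD5AE4BE3DF

`capacity` follows `id` (2 bytes), so it starts at byte offset 2 and occupies 8 bytes.
Bytes at offsets 2..9: DF E3 4B AE D5 6C 54 8C.
In little-endian order the low byte comes first in memory.
Reassemble most-significant byte first: 8C 54 6C D5 AE 4B E3 DF → 0x8C546CD5AE4BE3DF.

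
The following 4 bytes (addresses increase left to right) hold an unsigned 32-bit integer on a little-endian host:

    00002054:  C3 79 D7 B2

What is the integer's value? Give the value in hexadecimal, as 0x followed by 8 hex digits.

0xB2D779C3

Little-endian: lowest address holds the least-significant byte.
Reassemble most-significant byte first: B2 D7 79 C3 → 0xB2D779C3.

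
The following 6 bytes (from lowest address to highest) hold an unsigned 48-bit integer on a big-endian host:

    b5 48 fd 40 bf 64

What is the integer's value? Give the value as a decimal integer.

199325091151716

In big-endian order the high byte comes first in memory.
The bytes are already most-significant first: 0xB548FD40BF64.
0xB548FD40BF64 = 199325091151716.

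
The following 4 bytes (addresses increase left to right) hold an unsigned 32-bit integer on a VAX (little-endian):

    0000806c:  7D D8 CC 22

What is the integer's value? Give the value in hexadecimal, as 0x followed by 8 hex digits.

0x22CCD87D

Little-endian: lowest address holds the least-significant byte.
Reassemble most-significant byte first: 22 CC D8 7D → 0x22CCD87D.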